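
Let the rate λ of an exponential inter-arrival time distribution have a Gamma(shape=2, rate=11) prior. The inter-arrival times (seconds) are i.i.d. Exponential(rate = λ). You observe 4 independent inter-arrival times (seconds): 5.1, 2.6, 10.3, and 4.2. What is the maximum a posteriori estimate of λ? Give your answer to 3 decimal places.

λ̂_MAP = 0.151

The Exponential(rate=λ) likelihood is ∝ λ^n e^(−λΣtᵢ). Here n = 4 and Σtᵢ = 5.1 + 2.6 + 10.3 + 4.2 = 22.2.
Posterior ∝ λe^(−11λ) · λ^4e^(−22.2λ) = λ^5e^(−33.2λ), i.e. Gamma(6, 33.2).
Mode = (a−1)/b = 5/33.2 ≈ 0.151.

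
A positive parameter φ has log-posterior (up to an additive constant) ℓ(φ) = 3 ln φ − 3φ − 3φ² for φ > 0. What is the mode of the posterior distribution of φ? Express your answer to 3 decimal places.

ℓ'(φ) = 3/φ − 3 − 6φ. Setting this to zero and multiplying by φ: 6φ² + 3φ − 3 = 0.
φ = (−3 + √(3² + 4·6·3)) / (2·6) = (−3 + √81) / 12 = (−3 + 9)/12 = 1/2.
ℓ''(φ) = −3/φ² − 6 < 0, confirming a maximum.

φ̂_MAP = 0.500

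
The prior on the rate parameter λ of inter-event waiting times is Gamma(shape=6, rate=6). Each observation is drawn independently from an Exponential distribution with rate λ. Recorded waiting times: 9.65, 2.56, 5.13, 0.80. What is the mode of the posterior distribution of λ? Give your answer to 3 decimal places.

The Exponential(rate=λ) likelihood is ∝ λ^n e^(−λΣtᵢ). Here n = 4 and Σtᵢ = 9.65 + 2.56 + 5.13 + 0.80 = 18.14.
Posterior ∝ λ^5e^(−6λ) · λ^4e^(−18.14λ) = λ^9e^(−24.14λ), i.e. Gamma(10, 24.14).
Mode = (a−1)/b = 9/24.14 ≈ 0.373.

λ̂_MAP = 0.373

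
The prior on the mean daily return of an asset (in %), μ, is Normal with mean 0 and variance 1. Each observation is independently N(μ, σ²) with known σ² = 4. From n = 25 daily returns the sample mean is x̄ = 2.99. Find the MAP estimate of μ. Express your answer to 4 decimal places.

n = 25, x̄ = 2.99.
For a Normal prior and Normal likelihood with known variance, the posterior is Normal; its mode equals its mean, the precision-weighted average.
Prior precision 1/σ₀² = 1/1 = 1; data precision n/σ² = 25/4 = 6.25.
μ̂ = (1·0 + 6.25·2.99) / (1 + 6.25) = 18.6875/7.25 = 299/116 ≈ 2.5776.

μ̂_MAP = 2.5776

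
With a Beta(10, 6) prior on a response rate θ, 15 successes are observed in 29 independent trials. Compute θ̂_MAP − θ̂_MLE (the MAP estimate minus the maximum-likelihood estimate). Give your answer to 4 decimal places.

MAP − MLE = 0.0409

Posterior is Beta(25, 20); MAP = (25−1)/(45−2) = 24/43 ≈ 0.55814.
MLE ignores the prior: θ̂_MLE = k/n = 15/29 ≈ 0.51724.
Difference = 24/43 − 15/29 = 51/1247 ≈ 0.0409.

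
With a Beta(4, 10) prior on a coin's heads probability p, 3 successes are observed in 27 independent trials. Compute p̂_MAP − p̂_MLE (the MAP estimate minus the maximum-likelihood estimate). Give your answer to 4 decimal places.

Posterior is Beta(7, 34); MAP = (7−1)/(41−2) = 6/39 ≈ 0.15385.
MLE ignores the prior: p̂_MLE = k/n = 3/27 ≈ 0.11111.
Difference = 6/39 − 3/27 = 5/117 ≈ 0.0427.

MAP − MLE = 0.0427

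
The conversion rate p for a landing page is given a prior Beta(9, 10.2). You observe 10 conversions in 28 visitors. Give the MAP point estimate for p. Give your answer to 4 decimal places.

Prior: Beta(9, 10.2).
Data: 10 successes in 28 trials. The binomial likelihood contributes p^10(1−p)^18, so the posterior is Beta(9+10, 10.2+18) = Beta(19, 28.2).
For Beta(a, b) with a, b > 1 the mode is (a−1)/(a+b−2) = 18/45.2 ≈ 0.3982.

p̂_MAP = 0.3982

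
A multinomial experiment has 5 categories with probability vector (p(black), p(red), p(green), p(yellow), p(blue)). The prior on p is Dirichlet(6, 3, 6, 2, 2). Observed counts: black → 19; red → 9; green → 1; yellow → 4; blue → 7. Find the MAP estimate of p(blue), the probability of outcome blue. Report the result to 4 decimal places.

MAP estimate of p(blue) = 0.1481

The posterior is Dirichlet(αᵢ + nᵢ) = Dirichlet(25, 12, 7, 6, 9).
For a Dirichlet(a₁,…,a_K) with all aᵢ > 1, the mode has j-th component (aⱼ − 1)/(Σaᵢ − K).
Here Σaᵢ = 59 and K = 5, so p(blue) = (9 − 1)/(59 − 5) = 8/54 ≈ 0.1481.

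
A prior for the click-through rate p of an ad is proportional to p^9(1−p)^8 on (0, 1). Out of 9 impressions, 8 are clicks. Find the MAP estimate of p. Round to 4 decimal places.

The prior density ∝ p^9(1−p)^8 is the kernel of Beta(10, 9).
Data: 8 successes in 9 trials. The binomial likelihood contributes p^8(1−p)^1, so the posterior is Beta(10+8, 9+1) = Beta(18, 10).
For Beta(a, b) with a, b > 1 the mode is (a−1)/(a+b−2) = 17/26 ≈ 0.6538.

p̂_MAP = 0.6538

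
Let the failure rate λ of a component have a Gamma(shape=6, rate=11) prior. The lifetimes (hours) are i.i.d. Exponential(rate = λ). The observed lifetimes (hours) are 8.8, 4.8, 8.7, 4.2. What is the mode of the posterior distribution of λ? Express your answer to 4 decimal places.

λ̂_MAP = 0.2400

The Exponential(rate=λ) likelihood is ∝ λ^n e^(−λΣtᵢ). Here n = 4 and Σtᵢ = 8.8 + 4.8 + 8.7 + 4.2 = 26.5.
Posterior ∝ λ^5e^(−11λ) · λ^4e^(−26.5λ) = λ^9e^(−37.5λ), i.e. Gamma(10, 37.5).
Mode = (a−1)/b = 9/37.5 ≈ 0.2400.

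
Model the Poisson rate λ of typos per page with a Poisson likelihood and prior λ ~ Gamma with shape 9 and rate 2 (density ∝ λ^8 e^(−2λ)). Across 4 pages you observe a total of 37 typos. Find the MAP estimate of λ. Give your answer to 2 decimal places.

Σxᵢ = 37, n = 4.
Posterior ∝ λ^8e^(−2λ) · λ^37e^(−4λ) = λ^45e^(−6λ), i.e. Gamma(shape=46, rate=6).
The mode of a Gamma(a, b) with a ≥ 1 (shape–rate) is (a−1)/b = 45/6 ≈ 7.50.

λ̂_MAP = 7.50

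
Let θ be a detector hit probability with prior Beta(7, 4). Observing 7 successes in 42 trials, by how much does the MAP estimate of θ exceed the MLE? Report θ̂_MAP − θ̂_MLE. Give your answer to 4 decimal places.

MAP − MLE = 0.0882

Posterior is Beta(14, 39); MAP = (14−1)/(53−2) = 13/51 ≈ 0.25490.
MLE ignores the prior: θ̂_MLE = k/n = 7/42 ≈ 0.16667.
Difference = 13/51 − 7/42 = 3/34 ≈ 0.0882.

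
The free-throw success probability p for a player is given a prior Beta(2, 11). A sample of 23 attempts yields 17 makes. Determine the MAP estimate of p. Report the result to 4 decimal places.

p̂_MAP = 0.5294

Prior: Beta(2, 11).
Data: 17 successes in 23 trials. The binomial likelihood contributes p^17(1−p)^6, so the posterior is Beta(2+17, 11+6) = Beta(19, 17).
For Beta(a, b) with a, b > 1 the mode is (a−1)/(a+b−2) = 18/34 ≈ 0.5294.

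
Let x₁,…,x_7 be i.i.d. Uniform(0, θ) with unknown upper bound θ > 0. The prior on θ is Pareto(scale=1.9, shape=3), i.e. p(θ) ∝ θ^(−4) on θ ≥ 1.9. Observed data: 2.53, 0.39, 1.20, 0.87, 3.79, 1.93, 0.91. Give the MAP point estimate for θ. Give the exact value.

θ̂_MAP = 3.79

The Uniform(0, θ) likelihood is θ^(−n) for θ ≥ max(xᵢ), zero otherwise. Here max(xᵢ) = 3.79.
Posterior ∝ θ^(−4) · θ^(−7) = θ^(−11) on θ ≥ max(1.9, 3.79) = 3.79.
This density is strictly decreasing in θ, so the posterior mode lies at the lower boundary of the support.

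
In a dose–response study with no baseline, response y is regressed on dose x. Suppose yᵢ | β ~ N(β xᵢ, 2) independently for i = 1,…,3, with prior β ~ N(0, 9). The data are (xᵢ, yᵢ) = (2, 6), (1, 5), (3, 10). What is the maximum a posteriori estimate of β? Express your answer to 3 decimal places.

β̂_MAP = 3.305

log p(β | y) = −Σ(yᵢ − βxᵢ)²/(2·2) − β²/(2·9) + const.
Setting the derivative to zero: Σxᵢ(yᵢ − βxᵢ)/2 − β/9 = 0, so β = Σxᵢyᵢ / (Σxᵢ² + σ²/τ²).
Σxᵢyᵢ = 2·6 + 1·5 + 3·10 = 47; Σxᵢ² = 14; σ²/τ² = 2/9.
β̂_MAP = 47 / (14 + 2/9) = 47/(128/9) = 423/128 ≈ 3.305.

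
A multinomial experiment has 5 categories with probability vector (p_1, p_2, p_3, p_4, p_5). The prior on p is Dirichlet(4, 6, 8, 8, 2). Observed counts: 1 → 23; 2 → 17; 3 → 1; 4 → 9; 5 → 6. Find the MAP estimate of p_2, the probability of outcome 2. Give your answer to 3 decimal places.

The posterior is Dirichlet(αᵢ + nᵢ) = Dirichlet(27, 23, 9, 17, 8).
For a Dirichlet(a₁,…,a_K) with all aᵢ > 1, the mode has j-th component (aⱼ − 1)/(Σaᵢ − K).
Here Σaᵢ = 84 and K = 5, so p_2 = (23 − 1)/(84 − 5) = 22/79 ≈ 0.278.

MAP estimate: 0.278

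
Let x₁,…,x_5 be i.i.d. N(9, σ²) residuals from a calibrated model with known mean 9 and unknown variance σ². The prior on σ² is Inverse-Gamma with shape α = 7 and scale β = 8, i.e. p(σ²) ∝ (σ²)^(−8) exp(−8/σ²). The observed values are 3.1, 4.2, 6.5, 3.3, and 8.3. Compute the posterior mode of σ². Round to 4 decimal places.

σ̂²_MAP = 5.3848

Sum of squared deviations about the known mean: SS = (3.1−9)² + (4.2−9)² + (6.5−9)² + (3.3−9)² + (8.3−9)² = 97.08.
The Normal likelihood contributes (σ²)^(−n/2) exp(−SS/(2σ²)), so the posterior is Inverse-Gamma(α + n/2, β + SS/2) = Inverse-Gamma(9.5, 56.54).
The mode of Inverse-Gamma(a, b) is b/(a+1) = 56.54/10.5 ≈ 5.3848.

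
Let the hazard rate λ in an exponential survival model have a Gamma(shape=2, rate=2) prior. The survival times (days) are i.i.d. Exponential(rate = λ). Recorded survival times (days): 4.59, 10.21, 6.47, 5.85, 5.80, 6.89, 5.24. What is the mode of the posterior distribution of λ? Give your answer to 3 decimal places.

λ̂_MAP = 0.170

The Exponential(rate=λ) likelihood is ∝ λ^n e^(−λΣtᵢ). Here n = 7 and Σtᵢ = 4.59 + 10.21 + 6.47 + 5.85 + 5.80 + 6.89 + 5.24 = 45.05.
Posterior ∝ λe^(−2λ) · λ^7e^(−45.05λ) = λ^8e^(−47.05λ), i.e. Gamma(9, 47.05).
Mode = (a−1)/b = 8/47.05 ≈ 0.170.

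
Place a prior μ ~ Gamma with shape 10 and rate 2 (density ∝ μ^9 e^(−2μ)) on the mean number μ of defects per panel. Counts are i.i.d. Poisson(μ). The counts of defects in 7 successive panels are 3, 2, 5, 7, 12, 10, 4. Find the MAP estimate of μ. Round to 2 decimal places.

μ̂_MAP = 5.78

Σxᵢ = 3+2+5+7+12+10+4 = 43, with n = 7.
Posterior ∝ μ^9e^(−2μ) · μ^43e^(−7μ) = μ^52e^(−9μ), i.e. Gamma(shape=53, rate=9).
The mode of a Gamma(a, b) with a ≥ 1 (shape–rate) is (a−1)/b = 52/9 ≈ 5.78.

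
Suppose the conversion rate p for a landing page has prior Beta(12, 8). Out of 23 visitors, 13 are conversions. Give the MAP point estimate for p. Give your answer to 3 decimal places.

Prior: Beta(12, 8).
Data: 13 successes in 23 trials. The binomial likelihood contributes p^13(1−p)^10, so the posterior is Beta(12+13, 8+10) = Beta(25, 18).
For Beta(a, b) with a, b > 1 the mode is (a−1)/(a+b−2) = 24/41 ≈ 0.585.

p̂_MAP = 0.585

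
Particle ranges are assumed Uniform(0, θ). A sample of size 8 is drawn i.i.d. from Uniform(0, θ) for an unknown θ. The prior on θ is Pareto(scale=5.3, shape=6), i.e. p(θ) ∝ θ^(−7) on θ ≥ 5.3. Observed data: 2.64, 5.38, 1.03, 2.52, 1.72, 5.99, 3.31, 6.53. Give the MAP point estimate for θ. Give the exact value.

θ̂_MAP = 6.53

The Uniform(0, θ) likelihood is θ^(−n) for θ ≥ max(xᵢ), zero otherwise. Here max(xᵢ) = 6.53.
Posterior ∝ θ^(−7) · θ^(−8) = θ^(−15) on θ ≥ max(5.3, 6.53) = 6.53.
This density is strictly decreasing in θ, so the posterior mode lies at the lower boundary of the support.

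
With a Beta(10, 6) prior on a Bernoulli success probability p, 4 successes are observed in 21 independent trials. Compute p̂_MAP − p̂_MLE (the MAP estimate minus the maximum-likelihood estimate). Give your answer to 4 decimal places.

Posterior is Beta(14, 23); MAP = (14−1)/(37−2) = 13/35 ≈ 0.37143.
MLE ignores the prior: p̂_MLE = k/n = 4/21 ≈ 0.19048.
Difference = 13/35 − 4/21 = 19/105 ≈ 0.1810.

MAP − MLE = 0.1810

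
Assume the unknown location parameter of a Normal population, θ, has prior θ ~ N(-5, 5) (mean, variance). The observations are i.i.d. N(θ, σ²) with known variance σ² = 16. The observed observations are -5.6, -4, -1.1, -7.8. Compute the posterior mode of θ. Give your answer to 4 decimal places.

n = 4; x̄ = ((-5.6) + (-4) + (-1.1) + (-7.8))/4 = -18.5/4 = -4.625.
For a Normal prior and Normal likelihood with known variance, the posterior is Normal; its mode equals its mean, the precision-weighted average.
Prior precision 1/σ₀² = 1/5 = 0.2; data precision n/σ² = 4/16 = 0.25.
θ̂ = (0.2·(-5) + 0.25·(-4.625)) / (0.2 + 0.25) = (-2.15625)/0.45 = -115/24 ≈ -4.7917.

θ̂_MAP = -4.7917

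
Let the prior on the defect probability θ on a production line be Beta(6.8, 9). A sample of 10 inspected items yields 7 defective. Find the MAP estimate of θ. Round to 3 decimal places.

θ̂_MAP = 0.538

Prior: Beta(6.8, 9).
Data: 7 successes in 10 trials. The binomial likelihood contributes θ^7(1−θ)^3, so the posterior is Beta(6.8+7, 9+3) = Beta(13.8, 12).
For Beta(a, b) with a, b > 1 the mode is (a−1)/(a+b−2) = 12.8/23.8 ≈ 0.538.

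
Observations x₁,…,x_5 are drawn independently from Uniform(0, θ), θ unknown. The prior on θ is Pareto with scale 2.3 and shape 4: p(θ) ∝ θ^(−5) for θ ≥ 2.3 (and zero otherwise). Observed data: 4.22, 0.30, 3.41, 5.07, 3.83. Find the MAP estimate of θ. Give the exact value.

The Uniform(0, θ) likelihood is θ^(−n) for θ ≥ max(xᵢ), zero otherwise. Here max(xᵢ) = 5.07.
Posterior ∝ θ^(−5) · θ^(−5) = θ^(−10) on θ ≥ max(2.3, 5.07) = 5.07.
This density is strictly decreasing in θ, so the posterior mode lies at the lower boundary of the support.

θ̂_MAP = 5.07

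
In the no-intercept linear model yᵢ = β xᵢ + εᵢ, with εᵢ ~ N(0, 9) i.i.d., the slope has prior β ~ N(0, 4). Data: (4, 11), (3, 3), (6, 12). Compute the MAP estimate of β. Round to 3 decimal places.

β̂_MAP = 1.976

log p(β | y) = −Σ(yᵢ − βxᵢ)²/(2·9) − β²/(2·4) + const.
Setting the derivative to zero: Σxᵢ(yᵢ − βxᵢ)/9 − β/4 = 0, so β = Σxᵢyᵢ / (Σxᵢ² + σ²/τ²).
Σxᵢyᵢ = 4·11 + 3·3 + 6·12 = 125; Σxᵢ² = 61; σ²/τ² = 2.25.
β̂_MAP = 125 / (61 + 2.25) = 125/63.25 ≈ 1.976.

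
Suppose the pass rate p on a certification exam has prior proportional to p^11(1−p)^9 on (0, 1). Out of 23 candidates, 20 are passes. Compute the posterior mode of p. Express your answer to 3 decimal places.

The prior density ∝ p^11(1−p)^9 is the kernel of Beta(12, 10).
Data: 20 successes in 23 trials. The binomial likelihood contributes p^20(1−p)^3, so the posterior is Beta(12+20, 10+3) = Beta(32, 13).
For Beta(a, b) with a, b > 1 the mode is (a−1)/(a+b−2) = 31/43 ≈ 0.721.

p̂_MAP = 0.721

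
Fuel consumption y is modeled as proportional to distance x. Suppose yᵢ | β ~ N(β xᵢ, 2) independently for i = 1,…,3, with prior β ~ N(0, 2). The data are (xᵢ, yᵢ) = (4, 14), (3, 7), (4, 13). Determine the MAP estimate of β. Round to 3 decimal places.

log p(β | y) = −Σ(yᵢ − βxᵢ)²/(2·2) − β²/(2·2) + const.
Setting the derivative to zero: Σxᵢ(yᵢ − βxᵢ)/2 − β/2 = 0, so β = Σxᵢyᵢ / (Σxᵢ² + σ²/τ²).
Σxᵢyᵢ = 4·14 + 3·7 + 4·13 = 129; Σxᵢ² = 41; σ²/τ² = 1.
β̂_MAP = 129 / (41 + 1) = 129/42 ≈ 3.071.

β̂_MAP = 3.071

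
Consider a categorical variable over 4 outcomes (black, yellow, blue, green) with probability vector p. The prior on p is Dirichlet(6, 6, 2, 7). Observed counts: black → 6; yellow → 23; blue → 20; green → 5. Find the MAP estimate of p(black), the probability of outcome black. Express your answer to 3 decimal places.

The posterior is Dirichlet(αᵢ + nᵢ) = Dirichlet(12, 29, 22, 12).
For a Dirichlet(a₁,…,a_K) with all aᵢ > 1, the mode has j-th component (aⱼ − 1)/(Σaᵢ − K).
Here Σaᵢ = 75 and K = 4, so p(black) = (12 − 1)/(75 − 4) = 11/71 ≈ 0.155.

MAP estimate of p(black) = 0.155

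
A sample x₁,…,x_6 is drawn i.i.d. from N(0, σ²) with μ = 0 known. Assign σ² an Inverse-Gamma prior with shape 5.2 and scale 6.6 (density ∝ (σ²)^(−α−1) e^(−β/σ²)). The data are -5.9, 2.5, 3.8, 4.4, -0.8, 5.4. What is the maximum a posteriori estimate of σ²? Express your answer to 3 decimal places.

Sum of squared deviations about the known mean: SS = (-5.9−0)² + (2.5−0)² + (3.8−0)² + (4.4−0)² + (-0.8−0)² + (5.4−0)² = 104.66.
The Normal likelihood contributes (σ²)^(−n/2) exp(−SS/(2σ²)), so the posterior is Inverse-Gamma(α + n/2, β + SS/2) = Inverse-Gamma(8.2, 58.93).
The mode of Inverse-Gamma(a, b) is b/(a+1) = 58.93/9.2 ≈ 6.405.

σ̂²_MAP = 6.405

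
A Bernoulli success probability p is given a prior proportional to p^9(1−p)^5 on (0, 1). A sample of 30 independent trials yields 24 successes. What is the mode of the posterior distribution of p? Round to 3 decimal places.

p̂_MAP = 0.750

The prior density ∝ p^9(1−p)^5 is the kernel of Beta(10, 6).
Data: 24 successes in 30 trials. The binomial likelihood contributes p^24(1−p)^6, so the posterior is Beta(10+24, 6+6) = Beta(34, 12).
For Beta(a, b) with a, b > 1 the mode is (a−1)/(a+b−2) = 33/44 ≈ 0.750.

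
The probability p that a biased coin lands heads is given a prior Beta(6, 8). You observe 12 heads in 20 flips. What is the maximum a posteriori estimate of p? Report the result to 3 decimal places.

Prior: Beta(6, 8).
Data: 12 successes in 20 trials. The binomial likelihood contributes p^12(1−p)^8, so the posterior is Beta(6+12, 8+8) = Beta(18, 16).
For Beta(a, b) with a, b > 1 the mode is (a−1)/(a+b−2) = 17/32 ≈ 0.531.

p̂_MAP = 0.531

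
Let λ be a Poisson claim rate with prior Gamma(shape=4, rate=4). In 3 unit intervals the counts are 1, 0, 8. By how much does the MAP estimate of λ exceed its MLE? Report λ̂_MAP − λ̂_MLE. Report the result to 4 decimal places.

Σxᵢ = 9. Posterior is Gamma(13, 7); MAP = (13−1)/7 = 12/7 ≈ 1.71429.
MLE = x̄ = 9/3 ≈ 3.00000.
Difference = 12/7 − 9/3 = -9/7 ≈ -1.2857.

MAP − MLE = -1.2857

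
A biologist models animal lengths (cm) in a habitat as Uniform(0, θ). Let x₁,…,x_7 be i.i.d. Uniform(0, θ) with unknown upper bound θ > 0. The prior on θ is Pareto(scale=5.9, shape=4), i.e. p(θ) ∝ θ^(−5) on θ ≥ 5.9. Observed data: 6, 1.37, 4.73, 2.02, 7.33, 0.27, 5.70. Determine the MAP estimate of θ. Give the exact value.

The Uniform(0, θ) likelihood is θ^(−n) for θ ≥ max(xᵢ), zero otherwise. Here max(xᵢ) = 7.33.
Posterior ∝ θ^(−5) · θ^(−7) = θ^(−12) on θ ≥ max(5.9, 7.33) = 7.33.
This density is strictly decreasing in θ, so the posterior mode lies at the lower boundary of the support.

θ̂_MAP = 7.33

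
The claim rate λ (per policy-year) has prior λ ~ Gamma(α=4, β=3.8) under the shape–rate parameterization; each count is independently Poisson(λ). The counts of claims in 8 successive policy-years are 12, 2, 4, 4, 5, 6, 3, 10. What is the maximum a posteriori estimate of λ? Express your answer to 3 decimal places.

λ̂_MAP = 4.153

Σxᵢ = 12+2+4+4+5+6+3+10 = 46, with n = 8.
Posterior ∝ λ^3e^(−3.8λ) · λ^46e^(−8λ) = λ^49e^(−11.8λ), i.e. Gamma(shape=50, rate=11.8).
The mode of a Gamma(a, b) with a ≥ 1 (shape–rate) is (a−1)/b = 49/11.8 ≈ 4.153.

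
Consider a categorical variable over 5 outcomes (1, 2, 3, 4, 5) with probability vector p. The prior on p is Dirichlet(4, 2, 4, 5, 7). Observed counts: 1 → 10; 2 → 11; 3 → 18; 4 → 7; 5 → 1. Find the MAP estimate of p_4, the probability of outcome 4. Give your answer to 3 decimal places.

MAP estimate: 0.172

The posterior is Dirichlet(αᵢ + nᵢ) = Dirichlet(14, 13, 22, 12, 8).
For a Dirichlet(a₁,…,a_K) with all aᵢ > 1, the mode has j-th component (aⱼ − 1)/(Σaᵢ − K).
Here Σaᵢ = 69 and K = 5, so p_4 = (12 − 1)/(69 − 5) = 11/64 ≈ 0.172.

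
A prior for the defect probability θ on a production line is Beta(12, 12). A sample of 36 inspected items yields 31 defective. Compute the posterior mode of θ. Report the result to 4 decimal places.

θ̂_MAP = 0.7241

Prior: Beta(12, 12).
Data: 31 successes in 36 trials. The binomial likelihood contributes θ^31(1−θ)^5, so the posterior is Beta(12+31, 12+5) = Beta(43, 17).
For Beta(a, b) with a, b > 1 the mode is (a−1)/(a+b−2) = 42/58 ≈ 0.7241.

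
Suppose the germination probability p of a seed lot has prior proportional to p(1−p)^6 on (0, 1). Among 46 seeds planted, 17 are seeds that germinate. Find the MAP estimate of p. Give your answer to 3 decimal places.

The prior density ∝ p(1−p)^6 is the kernel of Beta(2, 7).
Data: 17 successes in 46 trials. The binomial likelihood contributes p^17(1−p)^29, so the posterior is Beta(2+17, 7+29) = Beta(19, 36).
For Beta(a, b) with a, b > 1 the mode is (a−1)/(a+b−2) = 18/53 ≈ 0.340.

p̂_MAP = 0.340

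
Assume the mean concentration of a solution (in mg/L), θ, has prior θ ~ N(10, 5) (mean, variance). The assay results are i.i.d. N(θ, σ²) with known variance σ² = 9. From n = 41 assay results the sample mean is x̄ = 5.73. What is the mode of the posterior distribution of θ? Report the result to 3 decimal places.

n = 41, x̄ = 5.73.
For a Normal prior and Normal likelihood with known variance, the posterior is Normal; its mode equals its mean, the precision-weighted average.
Prior precision 1/σ₀² = 1/5 = 0.2; data precision n/σ² = 41/9.
θ̂ = (0.2·10 + (41/9)·5.73) / (0.2 + 41/9) = (8431/300)/(214/45) = 25293/4280 ≈ 5.910.

θ̂_MAP = 5.910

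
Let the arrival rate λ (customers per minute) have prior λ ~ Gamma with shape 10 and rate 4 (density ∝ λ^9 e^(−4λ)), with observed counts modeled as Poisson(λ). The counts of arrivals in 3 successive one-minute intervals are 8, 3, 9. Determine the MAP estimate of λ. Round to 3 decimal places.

λ̂_MAP = 4.143

Σxᵢ = 8+3+9 = 20, with n = 3.
Posterior ∝ λ^9e^(−4λ) · λ^20e^(−3λ) = λ^29e^(−7λ), i.e. Gamma(shape=30, rate=7).
The mode of a Gamma(a, b) with a ≥ 1 (shape–rate) is (a−1)/b = 29/7 ≈ 4.143.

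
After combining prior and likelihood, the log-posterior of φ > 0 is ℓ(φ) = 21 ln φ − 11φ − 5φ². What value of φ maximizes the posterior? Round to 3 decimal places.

φ̂_MAP = 1.000

ℓ'(φ) = 21/φ − 11 − 10φ. Setting this to zero and multiplying by φ: 10φ² + 11φ − 21 = 0.
φ = (−11 + √(11² + 4·10·21)) / (2·10) = (−11 + √961) / 20 = (−11 + 31)/20 = 1.
ℓ''(φ) = −21/φ² − 10 < 0, confirming a maximum.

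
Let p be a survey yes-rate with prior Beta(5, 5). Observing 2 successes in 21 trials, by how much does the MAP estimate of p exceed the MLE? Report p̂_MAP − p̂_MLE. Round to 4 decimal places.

MAP − MLE = 0.1117

Posterior is Beta(7, 24); MAP = (7−1)/(31−2) = 6/29 ≈ 0.20690.
MLE ignores the prior: p̂_MLE = k/n = 2/21 ≈ 0.09524.
Difference = 6/29 − 2/21 = 68/609 ≈ 0.1117.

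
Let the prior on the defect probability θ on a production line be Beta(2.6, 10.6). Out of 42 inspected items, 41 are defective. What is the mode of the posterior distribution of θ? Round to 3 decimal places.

Prior: Beta(2.6, 10.6).
Data: 41 successes in 42 trials. The binomial likelihood contributes θ^41(1−θ)^1, so the posterior is Beta(2.6+41, 10.6+1) = Beta(43.6, 11.6).
For Beta(a, b) with a, b > 1 the mode is (a−1)/(a+b−2) = 42.6/53.2 ≈ 0.801.

θ̂_MAP = 0.801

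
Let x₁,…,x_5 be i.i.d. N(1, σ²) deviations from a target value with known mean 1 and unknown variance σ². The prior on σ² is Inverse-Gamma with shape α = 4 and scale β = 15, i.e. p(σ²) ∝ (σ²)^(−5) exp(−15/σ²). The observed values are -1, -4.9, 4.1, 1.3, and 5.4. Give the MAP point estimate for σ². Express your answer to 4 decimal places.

Sum of squared deviations about the known mean: SS = (-1−1)² + (-4.9−1)² + (4.1−1)² + (1.3−1)² + (5.4−1)² = 67.87.
The Normal likelihood contributes (σ²)^(−n/2) exp(−SS/(2σ²)), so the posterior is Inverse-Gamma(α + n/2, β + SS/2) = Inverse-Gamma(6.5, 48.935).
The mode of Inverse-Gamma(a, b) is b/(a+1) = 48.935/7.5 ≈ 6.5247.

σ̂²_MAP = 6.5247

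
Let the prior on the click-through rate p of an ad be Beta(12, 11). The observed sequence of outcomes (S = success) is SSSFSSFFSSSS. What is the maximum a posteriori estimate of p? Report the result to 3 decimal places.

p̂_MAP = 0.606

Prior: Beta(12, 11).
Data: 9 successes in 12 trials (from the sequence). The binomial likelihood contributes p^9(1−p)^3, so the posterior is Beta(12+9, 11+3) = Beta(21, 14).
For Beta(a, b) with a, b > 1 the mode is (a−1)/(a+b−2) = 20/33 ≈ 0.606.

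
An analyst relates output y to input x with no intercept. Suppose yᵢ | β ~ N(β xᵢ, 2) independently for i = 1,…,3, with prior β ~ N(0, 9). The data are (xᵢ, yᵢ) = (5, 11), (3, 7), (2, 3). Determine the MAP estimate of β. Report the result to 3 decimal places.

log p(β | y) = −Σ(yᵢ − βxᵢ)²/(2·2) − β²/(2·9) + const.
Setting the derivative to zero: Σxᵢ(yᵢ − βxᵢ)/2 − β/9 = 0, so β = Σxᵢyᵢ / (Σxᵢ² + σ²/τ²).
Σxᵢyᵢ = 5·11 + 3·7 + 2·3 = 82; Σxᵢ² = 38; σ²/τ² = 2/9.
β̂_MAP = 82 / (38 + 2/9) = 82/(344/9) = 369/172 ≈ 2.145.

β̂_MAP = 2.145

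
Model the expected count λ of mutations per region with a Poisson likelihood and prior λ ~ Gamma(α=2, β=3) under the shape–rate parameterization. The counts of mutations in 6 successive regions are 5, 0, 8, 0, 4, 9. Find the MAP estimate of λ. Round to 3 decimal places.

λ̂_MAP = 3.000

Σxᵢ = 5+0+8+0+4+9 = 26, with n = 6.
Posterior ∝ λe^(−3λ) · λ^26e^(−6λ) = λ^27e^(−9λ), i.e. Gamma(shape=28, rate=9).
The mode of a Gamma(a, b) with a ≥ 1 (shape–rate) is (a−1)/b = 27/9 ≈ 3.000.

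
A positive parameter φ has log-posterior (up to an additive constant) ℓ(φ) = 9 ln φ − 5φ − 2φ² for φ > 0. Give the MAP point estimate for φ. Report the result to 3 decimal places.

φ̂_MAP = 1.000

ℓ'(φ) = 9/φ − 5 − 4φ. Setting this to zero and multiplying by φ: 4φ² + 5φ − 9 = 0.
φ = (−5 + √(5² + 4·4·9)) / (2·4) = (−5 + √169) / 8 = (−5 + 13)/8 = 1.
ℓ''(φ) = −9/φ² − 4 < 0, confirming a maximum.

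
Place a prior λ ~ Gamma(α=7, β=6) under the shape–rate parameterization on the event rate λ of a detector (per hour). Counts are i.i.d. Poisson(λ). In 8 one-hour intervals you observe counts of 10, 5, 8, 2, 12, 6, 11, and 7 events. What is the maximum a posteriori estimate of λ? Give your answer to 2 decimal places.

λ̂_MAP = 4.79

Σxᵢ = 10+5+8+2+12+6+11+7 = 61, with n = 8.
Posterior ∝ λ^6e^(−6λ) · λ^61e^(−8λ) = λ^67e^(−14λ), i.e. Gamma(shape=68, rate=14).
The mode of a Gamma(a, b) with a ≥ 1 (shape–rate) is (a−1)/b = 67/14 ≈ 4.79.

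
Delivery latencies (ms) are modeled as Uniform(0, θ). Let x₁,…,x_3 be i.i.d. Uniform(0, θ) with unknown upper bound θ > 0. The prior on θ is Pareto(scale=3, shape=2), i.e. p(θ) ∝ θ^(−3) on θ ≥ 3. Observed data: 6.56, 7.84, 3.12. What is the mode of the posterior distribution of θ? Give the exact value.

θ̂_MAP = 7.84

The Uniform(0, θ) likelihood is θ^(−n) for θ ≥ max(xᵢ), zero otherwise. Here max(xᵢ) = 7.84.
Posterior ∝ θ^(−3) · θ^(−3) = θ^(−6) on θ ≥ max(3, 7.84) = 7.84.
This density is strictly decreasing in θ, so the posterior mode lies at the lower boundary of the support.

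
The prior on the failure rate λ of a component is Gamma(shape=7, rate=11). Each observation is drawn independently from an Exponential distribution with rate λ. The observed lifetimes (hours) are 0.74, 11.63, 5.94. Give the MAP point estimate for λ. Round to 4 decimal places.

λ̂_MAP = 0.3071

The Exponential(rate=λ) likelihood is ∝ λ^n e^(−λΣtᵢ). Here n = 3 and Σtᵢ = 0.74 + 11.63 + 5.94 = 18.31.
Posterior ∝ λ^6e^(−11λ) · λ^3e^(−18.31λ) = λ^9e^(−29.31λ), i.e. Gamma(10, 29.31).
Mode = (a−1)/b = 9/29.31 ≈ 0.3071.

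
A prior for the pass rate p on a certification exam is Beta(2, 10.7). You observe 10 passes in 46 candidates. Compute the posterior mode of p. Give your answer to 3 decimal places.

Prior: Beta(2, 10.7).
Data: 10 successes in 46 trials. The binomial likelihood contributes p^10(1−p)^36, so the posterior is Beta(2+10, 10.7+36) = Beta(12, 46.7).
For Beta(a, b) with a, b > 1 the mode is (a−1)/(a+b−2) = 11/56.7 ≈ 0.194.

p̂_MAP = 0.194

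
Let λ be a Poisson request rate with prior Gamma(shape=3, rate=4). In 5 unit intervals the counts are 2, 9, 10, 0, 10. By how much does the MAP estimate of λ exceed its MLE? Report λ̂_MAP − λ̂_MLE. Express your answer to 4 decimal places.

Σxᵢ = 31. Posterior is Gamma(34, 9); MAP = (34−1)/9 = 33/9 ≈ 3.66667.
MLE = x̄ = 31/5 ≈ 6.20000.
Difference = 33/9 − 31/5 = -38/15 ≈ -2.5333.

MAP − MLE = -2.5333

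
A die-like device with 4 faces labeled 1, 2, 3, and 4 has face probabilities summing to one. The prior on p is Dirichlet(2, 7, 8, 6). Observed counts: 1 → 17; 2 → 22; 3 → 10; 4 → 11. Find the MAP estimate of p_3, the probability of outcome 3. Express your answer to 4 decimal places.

MAP estimate: 0.2152

The posterior is Dirichlet(αᵢ + nᵢ) = Dirichlet(19, 29, 18, 17).
For a Dirichlet(a₁,…,a_K) with all aᵢ > 1, the mode has j-th component (aⱼ − 1)/(Σaᵢ − K).
Here Σaᵢ = 83 and K = 4, so p_3 = (18 − 1)/(83 − 4) = 17/79 ≈ 0.2152.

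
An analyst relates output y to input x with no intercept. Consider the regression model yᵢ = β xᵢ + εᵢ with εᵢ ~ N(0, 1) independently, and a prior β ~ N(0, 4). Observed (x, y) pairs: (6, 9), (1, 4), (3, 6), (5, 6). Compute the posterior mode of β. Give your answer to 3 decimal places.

log p(β | y) = −Σ(yᵢ − βxᵢ)²/(2·1) − β²/(2·4) + const.
Setting the derivative to zero: Σxᵢ(yᵢ − βxᵢ)/1 − β/4 = 0, so β = Σxᵢyᵢ / (Σxᵢ² + σ²/τ²).
Σxᵢyᵢ = 6·9 + 1·4 + 3·6 + 5·6 = 106; Σxᵢ² = 71; σ²/τ² = 0.25.
β̂_MAP = 106 / (71 + 0.25) = 106/71.25 ≈ 1.488.

β̂_MAP = 1.488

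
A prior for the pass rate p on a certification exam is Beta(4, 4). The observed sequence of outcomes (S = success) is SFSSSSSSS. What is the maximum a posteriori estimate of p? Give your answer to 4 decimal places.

p̂_MAP = 0.7333

Prior: Beta(4, 4).
Data: 8 successes in 9 trials (from the sequence). The binomial likelihood contributes p^8(1−p)^1, so the posterior is Beta(4+8, 4+1) = Beta(12, 5).
For Beta(a, b) with a, b > 1 the mode is (a−1)/(a+b−2) = 11/15 ≈ 0.7333.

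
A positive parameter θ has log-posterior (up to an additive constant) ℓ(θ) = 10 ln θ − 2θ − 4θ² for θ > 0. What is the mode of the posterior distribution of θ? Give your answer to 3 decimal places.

θ̂_MAP = 1.000

ℓ'(θ) = 10/θ − 2 − 8θ. Setting this to zero and multiplying by θ: 8θ² + 2θ − 10 = 0.
θ = (−2 + √(2² + 4·8·10)) / (2·8) = (−2 + √324) / 16 = (−2 + 18)/16 = 1.
ℓ''(θ) = −10/θ² − 8 < 0, confirming a maximum.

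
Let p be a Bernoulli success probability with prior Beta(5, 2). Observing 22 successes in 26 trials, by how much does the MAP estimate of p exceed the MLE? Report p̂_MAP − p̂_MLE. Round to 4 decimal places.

MAP − MLE = -0.0074

Posterior is Beta(27, 6); MAP = (27−1)/(33−2) = 26/31 ≈ 0.83871.
MLE ignores the prior: p̂_MLE = k/n = 22/26 ≈ 0.84615.
Difference = 26/31 − 22/26 = -3/403 ≈ -0.0074.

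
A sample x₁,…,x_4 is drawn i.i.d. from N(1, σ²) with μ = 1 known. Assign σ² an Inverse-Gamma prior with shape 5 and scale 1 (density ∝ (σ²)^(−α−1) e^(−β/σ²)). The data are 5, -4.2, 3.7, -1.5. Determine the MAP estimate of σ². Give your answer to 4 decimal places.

Sum of squared deviations about the known mean: SS = (5−1)² + (-4.2−1)² + (3.7−1)² + (-1.5−1)² = 56.58.
The Normal likelihood contributes (σ²)^(−n/2) exp(−SS/(2σ²)), so the posterior is Inverse-Gamma(α + n/2, β + SS/2) = Inverse-Gamma(7, 29.29).
The mode of Inverse-Gamma(a, b) is b/(a+1) = 29.29/8 ≈ 3.6613.

σ̂²_MAP = 3.6613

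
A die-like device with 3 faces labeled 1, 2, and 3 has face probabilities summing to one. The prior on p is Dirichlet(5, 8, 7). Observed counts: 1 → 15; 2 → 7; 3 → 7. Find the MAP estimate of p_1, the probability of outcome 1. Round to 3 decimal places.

MAP estimate: 0.413

The posterior is Dirichlet(αᵢ + nᵢ) = Dirichlet(20, 15, 14).
For a Dirichlet(a₁,…,a_K) with all aᵢ > 1, the mode has j-th component (aⱼ − 1)/(Σaᵢ − K).
Here Σaᵢ = 49 and K = 3, so p_1 = (20 − 1)/(49 − 3) = 19/46 ≈ 0.413.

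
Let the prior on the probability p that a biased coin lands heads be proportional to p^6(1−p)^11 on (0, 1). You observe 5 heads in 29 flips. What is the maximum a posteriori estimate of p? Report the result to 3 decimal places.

p̂_MAP = 0.239

The prior density ∝ p^6(1−p)^11 is the kernel of Beta(7, 12).
Data: 5 successes in 29 trials. The binomial likelihood contributes p^5(1−p)^24, so the posterior is Beta(7+5, 12+24) = Beta(12, 36).
For Beta(a, b) with a, b > 1 the mode is (a−1)/(a+b−2) = 11/46 ≈ 0.239.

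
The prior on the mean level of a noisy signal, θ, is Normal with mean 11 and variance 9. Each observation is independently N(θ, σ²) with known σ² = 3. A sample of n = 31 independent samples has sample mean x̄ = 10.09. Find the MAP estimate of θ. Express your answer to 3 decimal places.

n = 31, x̄ = 10.09.
For a Normal prior and Normal likelihood with known variance, the posterior is Normal; its mode equals its mean, the precision-weighted average.
Prior precision 1/σ₀² = 1/9; data precision n/σ² = 31/3.
θ̂ = ((1/9)·11 + (31/3)·10.09) / (1/9 + 31/3) = (94937/900)/(94/9) = 94937/9400 ≈ 10.100.

θ̂_MAP = 10.100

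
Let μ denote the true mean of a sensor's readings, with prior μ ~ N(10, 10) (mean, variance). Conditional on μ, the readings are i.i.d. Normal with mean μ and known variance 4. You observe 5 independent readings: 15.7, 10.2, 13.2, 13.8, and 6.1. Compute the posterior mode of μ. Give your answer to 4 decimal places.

n = 5; x̄ = (15.7 + 10.2 + 13.2 + 13.8 + 6.1)/5 = 59/5 = 11.8.
For a Normal prior and Normal likelihood with known variance, the posterior is Normal; its mode equals its mean, the precision-weighted average.
Prior precision 1/σ₀² = 1/10 = 0.1; data precision n/σ² = 5/4 = 1.25.
μ̂ = (0.1·10 + 1.25·11.8) / (0.1 + 1.25) = 15.75/1.35 = 35/3 ≈ 11.6667.

μ̂_MAP = 11.6667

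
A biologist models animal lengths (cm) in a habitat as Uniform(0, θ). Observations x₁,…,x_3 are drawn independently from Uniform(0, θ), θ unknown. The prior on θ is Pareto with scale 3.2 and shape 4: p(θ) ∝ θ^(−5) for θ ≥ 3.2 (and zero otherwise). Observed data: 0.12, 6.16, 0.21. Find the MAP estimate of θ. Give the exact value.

θ̂_MAP = 6.16

The Uniform(0, θ) likelihood is θ^(−n) for θ ≥ max(xᵢ), zero otherwise. Here max(xᵢ) = 6.16.
Posterior ∝ θ^(−5) · θ^(−3) = θ^(−8) on θ ≥ max(3.2, 6.16) = 6.16.
This density is strictly decreasing in θ, so the posterior mode lies at the lower boundary of the support.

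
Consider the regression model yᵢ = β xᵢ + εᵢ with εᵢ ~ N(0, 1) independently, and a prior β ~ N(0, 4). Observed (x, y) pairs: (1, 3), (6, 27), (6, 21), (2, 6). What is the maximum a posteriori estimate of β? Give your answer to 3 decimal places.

β̂_MAP = 3.922

log p(β | y) = −Σ(yᵢ − βxᵢ)²/(2·1) − β²/(2·4) + const.
Setting the derivative to zero: Σxᵢ(yᵢ − βxᵢ)/1 − β/4 = 0, so β = Σxᵢyᵢ / (Σxᵢ² + σ²/τ²).
Σxᵢyᵢ = 1·3 + 6·27 + 6·21 + 2·6 = 303; Σxᵢ² = 77; σ²/τ² = 0.25.
β̂_MAP = 303 / (77 + 0.25) = 303/77.25 ≈ 3.922.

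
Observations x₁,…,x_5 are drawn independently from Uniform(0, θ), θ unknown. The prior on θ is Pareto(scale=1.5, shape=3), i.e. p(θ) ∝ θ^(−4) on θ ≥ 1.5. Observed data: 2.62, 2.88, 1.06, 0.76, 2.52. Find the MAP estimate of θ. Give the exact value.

The Uniform(0, θ) likelihood is θ^(−n) for θ ≥ max(xᵢ), zero otherwise. Here max(xᵢ) = 2.88.
Posterior ∝ θ^(−4) · θ^(−5) = θ^(−9) on θ ≥ max(1.5, 2.88) = 2.88.
This density is strictly decreasing in θ, so the posterior mode lies at the lower boundary of the support.

θ̂_MAP = 2.88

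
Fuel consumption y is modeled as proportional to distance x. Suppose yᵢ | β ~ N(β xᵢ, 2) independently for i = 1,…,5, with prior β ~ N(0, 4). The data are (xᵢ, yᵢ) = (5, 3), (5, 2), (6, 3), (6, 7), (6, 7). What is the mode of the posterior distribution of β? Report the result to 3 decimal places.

β̂_MAP = 0.801

log p(β | y) = −Σ(yᵢ − βxᵢ)²/(2·2) − β²/(2·4) + const.
Setting the derivative to zero: Σxᵢ(yᵢ − βxᵢ)/2 − β/4 = 0, so β = Σxᵢyᵢ / (Σxᵢ² + σ²/τ²).
Σxᵢyᵢ = 5·3 + 5·2 + 6·3 + 6·7 + 6·7 = 127; Σxᵢ² = 158; σ²/τ² = 0.5.
β̂_MAP = 127 / (158 + 0.5) = 127/158.5 ≈ 0.801.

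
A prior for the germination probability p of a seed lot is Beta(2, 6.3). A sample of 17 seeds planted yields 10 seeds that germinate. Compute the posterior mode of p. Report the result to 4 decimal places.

p̂_MAP = 0.4721

Prior: Beta(2, 6.3).
Data: 10 successes in 17 trials. The binomial likelihood contributes p^10(1−p)^7, so the posterior is Beta(2+10, 6.3+7) = Beta(12, 13.3).
For Beta(a, b) with a, b > 1 the mode is (a−1)/(a+b−2) = 11/23.3 ≈ 0.4721.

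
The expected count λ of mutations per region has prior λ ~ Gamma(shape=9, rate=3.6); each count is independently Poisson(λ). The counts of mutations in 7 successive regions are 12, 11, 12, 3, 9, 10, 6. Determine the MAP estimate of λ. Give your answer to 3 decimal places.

λ̂_MAP = 6.698

Σxᵢ = 12+11+12+3+9+10+6 = 63, with n = 7.
Posterior ∝ λ^8e^(−3.6λ) · λ^63e^(−7λ) = λ^71e^(−10.6λ), i.e. Gamma(shape=72, rate=10.6).
The mode of a Gamma(a, b) with a ≥ 1 (shape–rate) is (a−1)/b = 71/10.6 ≈ 6.698.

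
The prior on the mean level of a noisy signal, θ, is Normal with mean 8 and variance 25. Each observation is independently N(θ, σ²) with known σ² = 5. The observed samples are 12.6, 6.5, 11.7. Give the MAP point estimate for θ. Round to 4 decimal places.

θ̂_MAP = 10.1250

n = 3; x̄ = (12.6 + 6.5 + 11.7)/3 = 30.8/3 = 154/15 ≈ 10.2667.
For a Normal prior and Normal likelihood with known variance, the posterior is Normal; its mode equals its mean, the precision-weighted average.
Prior precision 1/σ₀² = 1/25 = 0.04; data precision n/σ² = 3/5 = 0.6.
θ̂ = (0.04·8 + 0.6·(154/15)) / (0.04 + 0.6) = 6.48/0.64 = 10.1250.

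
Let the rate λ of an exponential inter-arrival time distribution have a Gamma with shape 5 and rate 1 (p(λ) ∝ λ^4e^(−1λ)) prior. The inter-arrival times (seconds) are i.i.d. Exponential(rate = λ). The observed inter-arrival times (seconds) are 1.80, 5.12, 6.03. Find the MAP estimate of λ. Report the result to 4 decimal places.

λ̂_MAP = 0.5018

The Exponential(rate=λ) likelihood is ∝ λ^n e^(−λΣtᵢ). Here n = 3 and Σtᵢ = 1.80 + 5.12 + 6.03 = 12.95.
Posterior ∝ λ^4e^(−1λ) · λ^3e^(−12.95λ) = λ^7e^(−13.95λ), i.e. Gamma(8, 13.95).
Mode = (a−1)/b = 7/13.95 ≈ 0.5018.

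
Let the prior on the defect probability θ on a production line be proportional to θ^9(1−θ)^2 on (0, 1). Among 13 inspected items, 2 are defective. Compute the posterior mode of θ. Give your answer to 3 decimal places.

θ̂_MAP = 0.458

The prior density ∝ θ^9(1−θ)^2 is the kernel of Beta(10, 3).
Data: 2 successes in 13 trials. The binomial likelihood contributes θ^2(1−θ)^11, so the posterior is Beta(10+2, 3+11) = Beta(12, 14).
For Beta(a, b) with a, b > 1 the mode is (a−1)/(a+b−2) = 11/24 ≈ 0.458.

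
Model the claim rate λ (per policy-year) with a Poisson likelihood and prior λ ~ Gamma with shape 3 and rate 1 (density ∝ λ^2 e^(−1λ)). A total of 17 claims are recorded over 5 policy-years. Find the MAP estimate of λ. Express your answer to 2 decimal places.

Σxᵢ = 17, n = 5.
Posterior ∝ λ^2e^(−1λ) · λ^17e^(−5λ) = λ^19e^(−6λ), i.e. Gamma(shape=20, rate=6).
The mode of a Gamma(a, b) with a ≥ 1 (shape–rate) is (a−1)/b = 19/6 ≈ 3.17.

λ̂_MAP = 3.17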